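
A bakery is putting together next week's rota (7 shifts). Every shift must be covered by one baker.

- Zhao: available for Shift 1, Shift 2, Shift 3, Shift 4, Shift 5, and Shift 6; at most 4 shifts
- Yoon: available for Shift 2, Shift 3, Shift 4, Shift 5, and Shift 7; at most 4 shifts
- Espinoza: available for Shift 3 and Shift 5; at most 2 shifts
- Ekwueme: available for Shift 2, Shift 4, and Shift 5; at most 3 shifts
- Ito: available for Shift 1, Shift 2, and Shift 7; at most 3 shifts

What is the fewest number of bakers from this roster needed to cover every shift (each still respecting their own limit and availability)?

2

7 slots to fill and no one can take more than 4, so at least ⌈7/4⌉ = 2 bakers are needed.
Zhao and Yoon alone can cover everything: Shift 1→Zhao, Shift 2→Zhao, Shift 3→Zhao, Shift 4→Yoon, Shift 5→Yoon, Shift 6→Zhao, Shift 7→Yoon.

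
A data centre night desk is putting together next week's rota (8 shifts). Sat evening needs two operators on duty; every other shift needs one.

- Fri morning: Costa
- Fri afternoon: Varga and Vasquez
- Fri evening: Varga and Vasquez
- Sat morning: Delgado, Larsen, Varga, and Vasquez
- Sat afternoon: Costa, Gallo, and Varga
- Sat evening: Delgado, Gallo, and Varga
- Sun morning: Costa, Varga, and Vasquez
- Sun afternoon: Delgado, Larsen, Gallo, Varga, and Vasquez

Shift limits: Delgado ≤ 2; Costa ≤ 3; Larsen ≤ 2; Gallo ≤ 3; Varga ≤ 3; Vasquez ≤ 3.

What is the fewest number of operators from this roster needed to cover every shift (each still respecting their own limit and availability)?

9 slots to fill and no one can take more than 3, so at least ⌈9/3⌉ = 3 operators are needed.
No set of 3 operators can cover every shift (each such set leaves at least one shift with no one available or exceeds a cap).
Delgado, Costa, Larsen, and Varga alone can cover everything: Fri morning→Costa, Fri afternoon→Varga, Fri evening→Varga, Sat morning→Delgado, Sat afternoon→Costa, Sat evening→Delgado+Varga, Sun morning→Costa, Sun afternoon→Larsen.

4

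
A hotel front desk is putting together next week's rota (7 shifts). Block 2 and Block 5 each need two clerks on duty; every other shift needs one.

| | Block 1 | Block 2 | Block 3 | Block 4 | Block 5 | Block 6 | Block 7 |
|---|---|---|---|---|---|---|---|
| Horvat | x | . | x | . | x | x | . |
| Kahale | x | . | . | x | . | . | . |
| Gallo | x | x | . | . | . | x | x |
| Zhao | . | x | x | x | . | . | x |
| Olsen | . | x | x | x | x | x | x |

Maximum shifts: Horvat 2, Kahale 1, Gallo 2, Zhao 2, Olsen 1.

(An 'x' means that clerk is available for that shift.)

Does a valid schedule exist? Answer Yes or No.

No

Total capacity is 2+1+2+2+1 = 8 but 9 worker-slots are needed — infeasible.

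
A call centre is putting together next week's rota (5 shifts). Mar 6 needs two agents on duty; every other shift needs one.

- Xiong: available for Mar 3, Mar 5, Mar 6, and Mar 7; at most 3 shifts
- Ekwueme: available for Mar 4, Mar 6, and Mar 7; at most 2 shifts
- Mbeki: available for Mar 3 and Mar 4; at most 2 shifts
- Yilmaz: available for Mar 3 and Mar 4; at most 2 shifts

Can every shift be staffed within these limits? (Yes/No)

Yes

Mar 5 can only be covered by Xiong, so that assignment is forced.
Mar 6 can only be covered by Xiong and Ekwueme, so that assignment is forced.
One valid schedule: Mar 3→Mbeki, Mar 4→Ekwueme, Mar 5→Xiong, Mar 6→Xiong+Ekwueme, Mar 7→Xiong.
Loads: Xiong 3/3, Ekwueme 2/2, Mbeki 1/2, Yilmaz 0/2 — all within limits.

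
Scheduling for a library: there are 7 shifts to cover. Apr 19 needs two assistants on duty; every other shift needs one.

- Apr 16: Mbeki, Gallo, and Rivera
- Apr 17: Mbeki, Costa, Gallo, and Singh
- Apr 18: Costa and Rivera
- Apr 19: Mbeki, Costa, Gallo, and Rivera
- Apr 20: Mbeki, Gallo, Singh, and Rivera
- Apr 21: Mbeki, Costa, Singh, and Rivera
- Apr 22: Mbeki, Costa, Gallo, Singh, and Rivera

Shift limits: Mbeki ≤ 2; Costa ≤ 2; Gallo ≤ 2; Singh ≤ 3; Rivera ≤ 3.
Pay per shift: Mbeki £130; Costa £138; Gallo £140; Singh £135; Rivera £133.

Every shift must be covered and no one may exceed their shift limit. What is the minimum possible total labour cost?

Picking the cheapest available assistant for each shift independently would cost £1046, but that ignores the shift limits.
An optimal schedule: Apr 16→Mbeki, Apr 17→Singh, Apr 18→Rivera, Apr 19→Mbeki+Rivera, Apr 20→Rivera, Apr 21→Singh, Apr 22→Singh.
Total: 130 + 135 + 133 + 130 + 133 + 133 + 135 + 135 = £1064.

£1064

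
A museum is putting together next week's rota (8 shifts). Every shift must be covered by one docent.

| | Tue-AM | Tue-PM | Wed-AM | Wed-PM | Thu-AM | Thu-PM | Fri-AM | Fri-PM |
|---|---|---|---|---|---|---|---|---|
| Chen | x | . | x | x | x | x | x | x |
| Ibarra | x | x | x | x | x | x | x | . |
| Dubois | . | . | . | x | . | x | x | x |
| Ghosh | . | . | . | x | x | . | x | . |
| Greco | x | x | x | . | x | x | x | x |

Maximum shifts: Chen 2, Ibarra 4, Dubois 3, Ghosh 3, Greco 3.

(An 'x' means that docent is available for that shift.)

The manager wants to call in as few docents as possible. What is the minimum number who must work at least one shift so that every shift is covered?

3

8 slots to fill and no one can take more than 4, so at least ⌈8/4⌉ = 2 docents are needed.
Any 2 docents together have capacity at most 4+3 = 7 < 8 slots, so 2 can never suffice.
Chen, Ibarra, and Dubois alone can cover everything: Tue-AM→Chen, Tue-PM→Ibarra, Wed-AM→Chen, Wed-PM→Ibarra, Thu-AM→Ibarra, Thu-PM→Ibarra, Fri-AM→Dubois, Fri-PM→Dubois.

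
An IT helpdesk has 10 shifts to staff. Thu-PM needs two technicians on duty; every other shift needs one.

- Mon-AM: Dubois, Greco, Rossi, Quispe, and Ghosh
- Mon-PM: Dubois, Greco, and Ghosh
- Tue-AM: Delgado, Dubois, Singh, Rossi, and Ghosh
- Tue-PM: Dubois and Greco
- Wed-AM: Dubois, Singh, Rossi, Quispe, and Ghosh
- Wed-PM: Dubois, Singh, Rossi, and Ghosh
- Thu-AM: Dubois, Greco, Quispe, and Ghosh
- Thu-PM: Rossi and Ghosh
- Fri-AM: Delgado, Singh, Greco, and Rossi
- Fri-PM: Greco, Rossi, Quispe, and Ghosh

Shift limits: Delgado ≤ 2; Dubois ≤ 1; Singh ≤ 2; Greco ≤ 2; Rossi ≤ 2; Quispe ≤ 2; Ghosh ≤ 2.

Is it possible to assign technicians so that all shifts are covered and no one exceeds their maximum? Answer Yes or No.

Thu-PM can only be covered by Rossi and Ghosh, so that assignment is forced.
One valid schedule: Mon-AM→Quispe, Mon-PM→Greco, Tue-AM→Delgado, Tue-PM→Dubois, Wed-AM→Singh, Wed-PM→Singh, Thu-AM→Greco, Thu-PM→Rossi+Ghosh, Fri-AM→Delgado, Fri-PM→Rossi.
Loads: Delgado 2/2, Dubois 1/1, Singh 2/2, Greco 2/2, Rossi 2/2, Quispe 1/2, Ghosh 1/2 — all within limits.

Yes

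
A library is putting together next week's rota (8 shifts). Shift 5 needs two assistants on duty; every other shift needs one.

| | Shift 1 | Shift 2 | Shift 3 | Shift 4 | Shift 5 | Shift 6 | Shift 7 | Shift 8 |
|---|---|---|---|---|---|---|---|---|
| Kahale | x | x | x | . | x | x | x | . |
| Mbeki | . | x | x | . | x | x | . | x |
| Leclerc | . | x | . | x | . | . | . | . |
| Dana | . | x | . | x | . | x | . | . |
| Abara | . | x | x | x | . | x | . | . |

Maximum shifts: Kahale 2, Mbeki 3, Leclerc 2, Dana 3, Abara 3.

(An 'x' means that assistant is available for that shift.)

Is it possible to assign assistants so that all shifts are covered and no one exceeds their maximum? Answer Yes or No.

No

Total capacity is 13 and 9 slots are needed, so capacity alone doesn't rule it out.
Shifts {Shift 1, Shift 5, Shift 7} need 4 worker-slots in total, but the assistants available for any of those shifts (Kahale and Mbeki) can supply at most 3 among them. So no valid schedule exists.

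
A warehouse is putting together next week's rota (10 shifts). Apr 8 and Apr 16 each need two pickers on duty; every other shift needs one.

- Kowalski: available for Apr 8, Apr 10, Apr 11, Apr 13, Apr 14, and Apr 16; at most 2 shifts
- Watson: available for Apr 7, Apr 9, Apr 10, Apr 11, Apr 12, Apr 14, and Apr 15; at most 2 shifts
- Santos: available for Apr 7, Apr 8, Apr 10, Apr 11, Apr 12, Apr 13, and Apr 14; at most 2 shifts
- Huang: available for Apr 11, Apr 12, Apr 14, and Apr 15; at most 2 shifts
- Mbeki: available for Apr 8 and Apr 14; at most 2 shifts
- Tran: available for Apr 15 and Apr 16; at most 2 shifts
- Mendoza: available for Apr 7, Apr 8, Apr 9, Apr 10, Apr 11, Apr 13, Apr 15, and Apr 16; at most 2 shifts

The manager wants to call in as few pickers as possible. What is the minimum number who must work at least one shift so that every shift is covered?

12 slots to fill and no one can take more than 2, so at least ⌈12/2⌉ = 6 pickers are needed.
Kowalski, Watson, Santos, Huang, Mbeki, and Tran alone can cover everything: Apr 7→Watson, Apr 8→Santos+Mbeki, Apr 9→Watson, Apr 10→Santos, Apr 11→Huang, Apr 12→Huang, Apr 13→Kowalski, Apr 14→Mbeki, Apr 15→Tran, Apr 16→Kowalski+Tran.

6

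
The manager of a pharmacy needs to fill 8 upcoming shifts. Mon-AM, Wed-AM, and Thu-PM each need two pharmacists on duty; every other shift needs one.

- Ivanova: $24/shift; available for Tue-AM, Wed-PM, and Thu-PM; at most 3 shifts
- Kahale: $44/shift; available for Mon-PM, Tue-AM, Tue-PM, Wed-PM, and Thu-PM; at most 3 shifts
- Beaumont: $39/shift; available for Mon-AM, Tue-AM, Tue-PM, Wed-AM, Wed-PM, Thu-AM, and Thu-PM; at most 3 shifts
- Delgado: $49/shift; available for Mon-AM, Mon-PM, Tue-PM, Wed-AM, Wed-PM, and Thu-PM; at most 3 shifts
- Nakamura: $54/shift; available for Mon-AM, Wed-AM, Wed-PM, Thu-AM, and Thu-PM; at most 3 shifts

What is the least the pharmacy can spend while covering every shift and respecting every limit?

Picking the cheapest available pharmacist for each shift independently would cost $409, but that ignores the shift limits.
An optimal schedule: Mon-AM→Beaumont+Delgado, Mon-PM→Kahale, Tue-AM→Ivanova, Tue-PM→Kahale, Wed-AM→Beaumont+Delgado, Wed-PM→Ivanova, Thu-AM→Beaumont, Thu-PM→Ivanova+Kahale.
Total: 39 + 49 + 44 + 24 + 44 + 39 + 49 + 24 + 39 + 24 + 44 = $419.

$419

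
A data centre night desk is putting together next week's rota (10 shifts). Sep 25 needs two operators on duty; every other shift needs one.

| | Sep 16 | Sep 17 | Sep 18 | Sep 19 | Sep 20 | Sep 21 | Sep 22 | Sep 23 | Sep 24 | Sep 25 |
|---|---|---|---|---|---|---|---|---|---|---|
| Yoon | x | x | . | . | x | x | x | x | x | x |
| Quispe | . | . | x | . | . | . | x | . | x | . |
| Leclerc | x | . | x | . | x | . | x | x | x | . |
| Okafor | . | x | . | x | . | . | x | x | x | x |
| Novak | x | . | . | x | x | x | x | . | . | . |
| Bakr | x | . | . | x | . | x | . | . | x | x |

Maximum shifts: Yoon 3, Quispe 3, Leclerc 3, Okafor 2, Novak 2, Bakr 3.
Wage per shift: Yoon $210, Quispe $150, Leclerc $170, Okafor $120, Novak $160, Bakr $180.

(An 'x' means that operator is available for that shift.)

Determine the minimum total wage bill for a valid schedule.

$1700

Picking the cheapest available operator for each shift independently would cost $1530, but that ignores the shift limits.
An optimal schedule: Sep 16→Leclerc, Sep 17→Okafor, Sep 18→Quispe, Sep 19→Novak, Sep 20→Leclerc, Sep 21→Novak, Sep 22→Quispe, Sep 23→Leclerc, Sep 24→Quispe, Sep 25→Okafor+Bakr.
Total: 170 + 120 + 150 + 160 + 170 + 160 + 150 + 170 + 150 + 120 + 180 = $1700.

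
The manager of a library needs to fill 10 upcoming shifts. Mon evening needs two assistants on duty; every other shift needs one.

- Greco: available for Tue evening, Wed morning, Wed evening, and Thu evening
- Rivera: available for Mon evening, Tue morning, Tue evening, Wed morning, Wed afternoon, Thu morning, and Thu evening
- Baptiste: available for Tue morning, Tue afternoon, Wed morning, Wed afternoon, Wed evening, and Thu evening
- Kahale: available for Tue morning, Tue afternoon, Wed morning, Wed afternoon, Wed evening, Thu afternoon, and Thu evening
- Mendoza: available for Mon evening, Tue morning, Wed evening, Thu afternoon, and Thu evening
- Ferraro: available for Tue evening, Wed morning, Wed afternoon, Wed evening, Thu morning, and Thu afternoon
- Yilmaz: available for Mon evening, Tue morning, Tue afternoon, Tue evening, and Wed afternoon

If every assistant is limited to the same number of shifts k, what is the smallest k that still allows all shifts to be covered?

2

With 7 assistants and 11 worker-slots to fill, someone must work at least ⌈11/7⌉ = 2 shifts, so k ≥ 2.
k = 2 works: Mon evening→Rivera+Mendoza, Tue morning→Baptiste, Tue afternoon→Baptiste, Tue evening→Greco, Wed morning→Greco, Wed afternoon→Kahale, Wed evening→Ferraro, Thu morning→Rivera, Thu afternoon→Kahale, Thu evening→Mendoza.
Loads: Greco 2, Rivera 2, Baptiste 2, Kahale 2, Mendoza 2, Ferraro 1, Yilmaz 0 — all ≤ 2.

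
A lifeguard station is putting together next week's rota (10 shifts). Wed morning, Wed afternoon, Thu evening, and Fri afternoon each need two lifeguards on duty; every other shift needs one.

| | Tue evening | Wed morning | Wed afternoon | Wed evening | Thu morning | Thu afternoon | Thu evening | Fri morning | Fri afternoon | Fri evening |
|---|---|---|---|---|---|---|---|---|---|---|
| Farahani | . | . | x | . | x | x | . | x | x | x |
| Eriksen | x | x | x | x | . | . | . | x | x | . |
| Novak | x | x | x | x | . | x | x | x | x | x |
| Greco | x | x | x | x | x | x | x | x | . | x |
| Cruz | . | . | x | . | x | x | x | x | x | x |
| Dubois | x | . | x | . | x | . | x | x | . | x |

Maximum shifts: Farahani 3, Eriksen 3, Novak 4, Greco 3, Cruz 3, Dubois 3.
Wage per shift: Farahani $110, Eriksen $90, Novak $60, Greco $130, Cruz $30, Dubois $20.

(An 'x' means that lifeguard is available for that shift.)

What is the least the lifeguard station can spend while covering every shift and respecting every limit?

$770

Picking the cheapest available lifeguard for each shift independently would cost $510, but that ignores the shift limits.
An optimal schedule: Tue evening→Dubois, Wed morning→Novak+Eriksen, Wed afternoon→Eriksen+Farahani, Wed evening→Novak, Thu morning→Dubois, Thu afternoon→Cruz, Thu evening→Cruz+Novak, Fri morning→Cruz, Fri afternoon→Novak+Eriksen, Fri evening→Dubois.
Total: 20 + 60 + 90 + 90 + 110 + 60 + 20 + 30 + 30 + 60 + 30 + 60 + 90 + 20 = $770.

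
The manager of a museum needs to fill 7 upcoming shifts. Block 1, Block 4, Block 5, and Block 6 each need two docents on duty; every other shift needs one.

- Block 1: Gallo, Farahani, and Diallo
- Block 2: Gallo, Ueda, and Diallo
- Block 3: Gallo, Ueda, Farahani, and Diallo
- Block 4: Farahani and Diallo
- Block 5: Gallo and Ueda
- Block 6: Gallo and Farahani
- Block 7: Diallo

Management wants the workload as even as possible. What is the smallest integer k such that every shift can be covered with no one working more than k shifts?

3

With 4 docents and 11 worker-slots to fill, someone must work at least ⌈11/4⌉ = 3 shifts, so k ≥ 3.
k = 3 works: Block 1→Gallo+Farahani, Block 2→Ueda, Block 3→Ueda, Block 4→Farahani+Diallo, Block 5→Gallo+Ueda, Block 6→Gallo+Farahani, Block 7→Diallo.
Loads: Gallo 3, Ueda 3, Farahani 3, Diallo 2 — all ≤ 3.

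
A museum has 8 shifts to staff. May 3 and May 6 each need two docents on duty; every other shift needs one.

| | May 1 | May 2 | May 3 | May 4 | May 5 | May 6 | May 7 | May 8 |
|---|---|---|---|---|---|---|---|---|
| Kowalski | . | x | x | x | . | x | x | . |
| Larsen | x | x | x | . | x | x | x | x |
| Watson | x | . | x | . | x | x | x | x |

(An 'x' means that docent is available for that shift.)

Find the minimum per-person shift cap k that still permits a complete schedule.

4

With 3 docents and 10 worker-slots to fill, someone must work at least ⌈10/3⌉ = 4 shifts, so k ≥ 4.
k = 4 works: May 1→Larsen, May 2→Kowalski, May 3→Kowalski+Larsen, May 4→Kowalski, May 5→Larsen, May 6→Kowalski+Watson, May 7→Watson, May 8→Larsen.
Loads: Kowalski 4, Larsen 4, Watson 2 — all ≤ 4.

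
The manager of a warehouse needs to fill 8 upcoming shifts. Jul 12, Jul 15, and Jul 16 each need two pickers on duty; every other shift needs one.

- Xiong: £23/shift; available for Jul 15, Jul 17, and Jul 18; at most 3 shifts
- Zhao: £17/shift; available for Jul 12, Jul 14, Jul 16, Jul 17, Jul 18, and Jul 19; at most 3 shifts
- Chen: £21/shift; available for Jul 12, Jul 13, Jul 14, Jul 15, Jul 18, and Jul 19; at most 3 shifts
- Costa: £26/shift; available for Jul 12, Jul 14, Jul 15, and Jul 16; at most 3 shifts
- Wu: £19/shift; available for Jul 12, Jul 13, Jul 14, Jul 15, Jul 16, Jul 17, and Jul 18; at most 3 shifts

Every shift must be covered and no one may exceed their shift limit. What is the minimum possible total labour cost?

Picking the cheapest available picker for each shift independently would cost £199, but that ignores the shift limits.
An optimal schedule: Jul 12→Wu+Chen, Jul 13→Wu, Jul 14→Chen, Jul 15→Chen+Xiong, Jul 16→Zhao+Wu, Jul 17→Zhao, Jul 18→Xiong, Jul 19→Zhao.
Total: 19 + 21 + 19 + 21 + 21 + 23 + 17 + 19 + 17 + 23 + 17 = £217.

£217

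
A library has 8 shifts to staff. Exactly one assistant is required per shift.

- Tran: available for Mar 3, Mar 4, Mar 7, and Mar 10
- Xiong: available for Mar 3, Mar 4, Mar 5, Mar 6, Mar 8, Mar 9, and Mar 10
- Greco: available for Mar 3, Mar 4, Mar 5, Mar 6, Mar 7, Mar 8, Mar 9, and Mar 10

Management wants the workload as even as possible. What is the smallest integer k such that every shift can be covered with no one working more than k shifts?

With 3 assistants and 8 worker-slots to fill, someone must work at least ⌈8/3⌉ = 3 shifts, so k ≥ 3.
k = 3 works: Mar 3→Tran, Mar 4→Tran, Mar 5→Xiong, Mar 6→Xiong, Mar 7→Tran, Mar 8→Xiong, Mar 9→Greco, Mar 10→Greco.
Loads: Tran 3, Xiong 3, Greco 2 — all ≤ 3.

3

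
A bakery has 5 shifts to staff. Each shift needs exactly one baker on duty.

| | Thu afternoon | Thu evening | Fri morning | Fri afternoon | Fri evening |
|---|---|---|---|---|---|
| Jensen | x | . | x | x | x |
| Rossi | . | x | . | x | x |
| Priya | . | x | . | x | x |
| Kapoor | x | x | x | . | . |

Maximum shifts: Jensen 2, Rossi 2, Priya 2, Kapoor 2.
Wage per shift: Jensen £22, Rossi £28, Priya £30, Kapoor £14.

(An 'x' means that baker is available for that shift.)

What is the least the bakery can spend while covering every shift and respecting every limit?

Picking the cheapest available baker for each shift independently would cost £86, but that ignores the shift limits.
An optimal schedule: Thu afternoon→Kapoor, Thu evening→Rossi, Fri morning→Kapoor, Fri afternoon→Jensen, Fri evening→Jensen.
Total: 14 + 28 + 14 + 22 + 22 = £100.

£100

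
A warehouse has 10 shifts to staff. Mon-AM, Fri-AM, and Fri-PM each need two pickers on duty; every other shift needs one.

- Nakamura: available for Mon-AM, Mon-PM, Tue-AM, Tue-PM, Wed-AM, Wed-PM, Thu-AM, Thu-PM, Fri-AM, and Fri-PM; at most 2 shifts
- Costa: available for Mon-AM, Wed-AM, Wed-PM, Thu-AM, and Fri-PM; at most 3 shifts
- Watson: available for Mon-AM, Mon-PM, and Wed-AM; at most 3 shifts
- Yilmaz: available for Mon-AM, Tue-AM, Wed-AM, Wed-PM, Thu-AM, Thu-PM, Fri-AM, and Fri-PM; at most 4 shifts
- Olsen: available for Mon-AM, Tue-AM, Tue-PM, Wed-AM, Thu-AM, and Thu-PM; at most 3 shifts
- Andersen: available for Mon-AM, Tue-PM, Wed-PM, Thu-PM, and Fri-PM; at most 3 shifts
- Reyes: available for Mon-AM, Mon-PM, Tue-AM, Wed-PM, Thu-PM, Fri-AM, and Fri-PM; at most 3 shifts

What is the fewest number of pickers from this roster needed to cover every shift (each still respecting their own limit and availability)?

4

13 slots to fill and no one can take more than 4, so at least ⌈13/4⌉ = 4 pickers are needed.
Costa, Yilmaz, Olsen, and Reyes alone can cover everything: Mon-AM→Yilmaz+Olsen, Mon-PM→Reyes, Tue-AM→Yilmaz, Tue-PM→Olsen, Wed-AM→Costa, Wed-PM→Costa, Thu-AM→Costa, Thu-PM→Olsen, Fri-AM→Yilmaz+Reyes, Fri-PM→Yilmaz+Reyes.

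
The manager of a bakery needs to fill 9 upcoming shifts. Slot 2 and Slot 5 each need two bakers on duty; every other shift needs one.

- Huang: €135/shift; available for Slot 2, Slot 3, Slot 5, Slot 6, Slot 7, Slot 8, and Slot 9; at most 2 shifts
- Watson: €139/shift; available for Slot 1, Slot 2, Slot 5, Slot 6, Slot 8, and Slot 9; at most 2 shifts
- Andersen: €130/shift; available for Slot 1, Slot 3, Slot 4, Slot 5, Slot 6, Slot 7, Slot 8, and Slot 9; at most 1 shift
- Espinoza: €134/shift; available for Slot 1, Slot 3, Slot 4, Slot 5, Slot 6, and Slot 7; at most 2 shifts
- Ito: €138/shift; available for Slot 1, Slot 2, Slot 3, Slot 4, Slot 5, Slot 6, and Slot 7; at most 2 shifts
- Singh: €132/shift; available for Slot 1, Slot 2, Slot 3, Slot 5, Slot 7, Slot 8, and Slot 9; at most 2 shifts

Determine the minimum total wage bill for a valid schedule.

€1486

Picking the cheapest available baker for each shift independently would cost €1439, but that ignores the shift limits.
An optimal schedule: Slot 1→Watson, Slot 2→Ito+Singh, Slot 3→Espinoza, Slot 4→Andersen, Slot 5→Ito+Singh, Slot 6→Watson, Slot 7→Espinoza, Slot 8→Huang, Slot 9→Huang.
Total: 139 + 138 + 132 + 134 + 130 + 138 + 132 + 139 + 134 + 135 + 135 = €1486.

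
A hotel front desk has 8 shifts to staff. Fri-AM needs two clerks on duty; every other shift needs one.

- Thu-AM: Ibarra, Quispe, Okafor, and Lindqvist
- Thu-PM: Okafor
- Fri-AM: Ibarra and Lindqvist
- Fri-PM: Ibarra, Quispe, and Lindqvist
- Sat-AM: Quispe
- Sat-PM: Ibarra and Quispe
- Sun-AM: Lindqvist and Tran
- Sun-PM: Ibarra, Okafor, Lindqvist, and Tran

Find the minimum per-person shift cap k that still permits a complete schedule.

2

With 5 clerks and 9 worker-slots to fill, someone must work at least ⌈9/5⌉ = 2 shifts, so k ≥ 2.
k = 2 works: Thu-AM→Okafor, Thu-PM→Okafor, Fri-AM→Ibarra+Lindqvist, Fri-PM→Quispe, Sat-AM→Quispe, Sat-PM→Ibarra, Sun-AM→Lindqvist, Sun-PM→Tran.
Loads: Ibarra 2, Quispe 2, Okafor 2, Lindqvist 2, Tran 1 — all ≤ 2.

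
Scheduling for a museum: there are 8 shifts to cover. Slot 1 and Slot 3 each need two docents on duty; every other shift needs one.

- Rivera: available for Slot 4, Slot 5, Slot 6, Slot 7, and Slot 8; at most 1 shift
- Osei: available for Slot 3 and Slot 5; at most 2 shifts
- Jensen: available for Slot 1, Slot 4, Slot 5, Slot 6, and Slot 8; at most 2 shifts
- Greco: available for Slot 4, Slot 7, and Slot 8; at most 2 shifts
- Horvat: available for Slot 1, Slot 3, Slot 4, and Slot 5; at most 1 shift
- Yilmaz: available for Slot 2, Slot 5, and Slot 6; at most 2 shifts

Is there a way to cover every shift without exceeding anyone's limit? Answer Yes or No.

No

Total capacity is 10 and 10 slots are needed, so capacity alone doesn't rule it out.
Shifts {Slot 1, Slot 3} need 4 worker-slots in total, but the docents available for any of those shifts (Osei, Jensen, and Horvat) can supply at most 3 among them. So no valid schedule exists.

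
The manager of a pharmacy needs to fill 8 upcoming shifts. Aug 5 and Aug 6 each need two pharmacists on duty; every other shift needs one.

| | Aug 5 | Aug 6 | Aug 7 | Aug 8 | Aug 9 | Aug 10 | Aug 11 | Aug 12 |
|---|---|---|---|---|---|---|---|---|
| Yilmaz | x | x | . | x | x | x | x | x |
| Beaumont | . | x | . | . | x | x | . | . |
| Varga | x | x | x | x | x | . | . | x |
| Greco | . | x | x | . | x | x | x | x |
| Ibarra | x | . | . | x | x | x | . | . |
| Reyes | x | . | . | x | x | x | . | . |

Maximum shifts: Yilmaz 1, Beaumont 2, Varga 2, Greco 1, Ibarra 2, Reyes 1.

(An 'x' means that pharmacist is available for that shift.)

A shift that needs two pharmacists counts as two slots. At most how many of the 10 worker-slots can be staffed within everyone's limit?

Total capacity across all pharmacists is 1+2+2+1+2+1 = 9, and 10 slots are needed, so at most 9 can be filled.
An assignment achieving 9: Aug 5→Ibarra+Reyes, Aug 6→Beaumont+Greco, Aug 7→Varga, Aug 8→Ibarra, Aug 10→Beaumont, Aug 11→Yilmaz, Aug 12→Varga.
Loads: Yilmaz 1/1, Beaumont 2/2, Varga 2/2, Greco 1/1, Ibarra 2/2, Reyes 1/1.

9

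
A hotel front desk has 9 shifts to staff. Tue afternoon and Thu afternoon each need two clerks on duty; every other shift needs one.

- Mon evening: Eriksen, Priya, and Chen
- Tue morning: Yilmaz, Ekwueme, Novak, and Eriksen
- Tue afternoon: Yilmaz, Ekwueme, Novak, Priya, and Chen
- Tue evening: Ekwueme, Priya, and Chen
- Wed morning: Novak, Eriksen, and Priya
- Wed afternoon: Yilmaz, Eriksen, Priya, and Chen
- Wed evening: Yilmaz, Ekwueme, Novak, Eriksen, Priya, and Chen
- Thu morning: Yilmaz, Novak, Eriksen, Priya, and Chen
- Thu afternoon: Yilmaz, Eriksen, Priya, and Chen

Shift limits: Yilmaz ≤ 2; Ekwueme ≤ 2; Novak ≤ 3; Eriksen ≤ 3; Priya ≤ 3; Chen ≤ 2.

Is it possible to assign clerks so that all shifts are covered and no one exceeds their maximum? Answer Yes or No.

Yes

One valid schedule: Mon evening→Eriksen, Tue morning→Yilmaz, Tue afternoon→Novak+Priya, Tue evening→Ekwueme, Wed morning→Novak, Wed afternoon→Yilmaz, Wed evening→Ekwueme, Thu morning→Novak, Thu afternoon→Eriksen+Priya.
Loads: Yilmaz 2/2, Ekwueme 2/2, Novak 3/3, Eriksen 2/3, Priya 2/3, Chen 0/2 — all within limits.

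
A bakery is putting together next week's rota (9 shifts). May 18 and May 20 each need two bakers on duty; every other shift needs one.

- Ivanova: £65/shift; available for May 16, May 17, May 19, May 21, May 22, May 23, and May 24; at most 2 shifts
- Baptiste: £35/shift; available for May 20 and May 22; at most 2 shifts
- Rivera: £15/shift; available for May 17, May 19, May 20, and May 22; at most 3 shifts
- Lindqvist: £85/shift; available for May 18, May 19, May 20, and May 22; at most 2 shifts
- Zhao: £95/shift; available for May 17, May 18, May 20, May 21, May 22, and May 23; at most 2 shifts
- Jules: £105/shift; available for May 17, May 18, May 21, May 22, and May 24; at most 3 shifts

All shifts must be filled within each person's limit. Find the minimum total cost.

£625

May 16 can only be covered by Ivanova, so that assignment is forced.
Picking the cheapest available baker for each shift independently would cost £535, but that ignores the shift limits.
An optimal schedule: May 16→Ivanova, May 17→Rivera, May 18→Lindqvist+Zhao, May 19→Rivera, May 20→Baptiste+Rivera, May 21→Zhao, May 22→Baptiste, May 23→Ivanova, May 24→Jules.
Total: 65 + 15 + 85 + 95 + 15 + 35 + 15 + 95 + 35 + 65 + 105 = £625.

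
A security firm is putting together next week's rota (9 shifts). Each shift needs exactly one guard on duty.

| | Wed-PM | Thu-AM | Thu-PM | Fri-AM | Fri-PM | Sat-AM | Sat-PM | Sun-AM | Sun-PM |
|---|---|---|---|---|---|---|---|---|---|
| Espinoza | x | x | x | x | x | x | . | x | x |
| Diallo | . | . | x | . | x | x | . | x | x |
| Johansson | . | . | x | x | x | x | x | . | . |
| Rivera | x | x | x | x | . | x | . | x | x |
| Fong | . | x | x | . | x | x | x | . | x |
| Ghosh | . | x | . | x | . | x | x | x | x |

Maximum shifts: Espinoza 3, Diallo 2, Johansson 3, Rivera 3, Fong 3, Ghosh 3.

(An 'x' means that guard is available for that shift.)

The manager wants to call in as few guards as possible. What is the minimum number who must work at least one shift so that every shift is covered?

9 slots to fill and no one can take more than 3, so at least ⌈9/3⌉ = 3 guards are needed.
Espinoza, Johansson, and Rivera alone can cover everything: Wed-PM→Espinoza, Thu-AM→Espinoza, Thu-PM→Johansson, Fri-AM→Johansson, Fri-PM→Espinoza, Sat-AM→Rivera, Sat-PM→Johansson, Sun-AM→Rivera, Sun-PM→Rivera.

3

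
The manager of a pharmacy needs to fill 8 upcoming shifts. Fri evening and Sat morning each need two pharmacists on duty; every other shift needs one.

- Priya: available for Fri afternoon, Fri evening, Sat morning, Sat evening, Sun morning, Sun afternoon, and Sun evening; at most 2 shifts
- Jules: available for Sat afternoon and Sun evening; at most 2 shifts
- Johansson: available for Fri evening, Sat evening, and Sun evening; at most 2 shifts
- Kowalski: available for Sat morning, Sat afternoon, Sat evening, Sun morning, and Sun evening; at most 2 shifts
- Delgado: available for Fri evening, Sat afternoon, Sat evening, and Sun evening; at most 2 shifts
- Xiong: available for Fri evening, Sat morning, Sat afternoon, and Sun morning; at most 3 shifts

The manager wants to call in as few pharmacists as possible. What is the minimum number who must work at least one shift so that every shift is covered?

10 slots to fill and no one can take more than 3, so at least ⌈10/3⌉ = 4 pharmacists are needed.
Any 4 pharmacists together have capacity at most 3+2+2+2 = 9 < 10 slots, so 4 can never suffice.
Priya, Jules, Johansson, Kowalski, and Xiong alone can cover everything: Fri afternoon→Priya, Fri evening→Johansson+Xiong, Sat morning→Kowalski+Xiong, Sat afternoon→Jules, Sat evening→Johansson, Sun morning→Kowalski, Sun afternoon→Priya, Sun evening→Jules.

5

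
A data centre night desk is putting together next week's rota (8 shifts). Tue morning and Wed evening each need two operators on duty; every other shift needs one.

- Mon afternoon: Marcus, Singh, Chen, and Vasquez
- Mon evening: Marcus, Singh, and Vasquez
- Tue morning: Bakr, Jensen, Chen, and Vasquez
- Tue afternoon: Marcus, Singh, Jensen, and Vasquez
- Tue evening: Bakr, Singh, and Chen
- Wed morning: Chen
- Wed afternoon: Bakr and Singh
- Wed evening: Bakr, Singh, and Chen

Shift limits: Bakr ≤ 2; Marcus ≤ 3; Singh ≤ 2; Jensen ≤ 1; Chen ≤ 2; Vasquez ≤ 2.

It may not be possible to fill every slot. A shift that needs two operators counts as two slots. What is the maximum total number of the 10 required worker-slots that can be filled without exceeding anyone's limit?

Total capacity across all operators is 2+3+2+1+2+2 = 12, and 10 slots are needed, so at most 10 can be filled.
An assignment achieving 10: Mon afternoon→Marcus, Mon evening→Marcus, Tue morning→Jensen+Vasquez, Tue afternoon→Marcus, Tue evening→Bakr, Wed morning→Chen, Wed afternoon→Bakr, Wed evening→Singh+Chen.
Loads: Bakr 2/2, Marcus 3/3, Singh 1/2, Jensen 1/1, Chen 2/2, Vasquez 1/2.

10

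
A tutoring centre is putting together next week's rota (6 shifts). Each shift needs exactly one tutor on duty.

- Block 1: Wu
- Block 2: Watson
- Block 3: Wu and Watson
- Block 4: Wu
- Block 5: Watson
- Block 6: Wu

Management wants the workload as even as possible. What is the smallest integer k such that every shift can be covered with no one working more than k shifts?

With 2 tutors and 6 worker-slots to fill, someone must work at least ⌈6/2⌉ = 3 shifts, so k ≥ 3.
k = 3 works: Block 1→Wu, Block 2→Watson, Block 3→Watson, Block 4→Wu, Block 5→Watson, Block 6→Wu.
Loads: Wu 3, Watson 3 — all ≤ 3.

3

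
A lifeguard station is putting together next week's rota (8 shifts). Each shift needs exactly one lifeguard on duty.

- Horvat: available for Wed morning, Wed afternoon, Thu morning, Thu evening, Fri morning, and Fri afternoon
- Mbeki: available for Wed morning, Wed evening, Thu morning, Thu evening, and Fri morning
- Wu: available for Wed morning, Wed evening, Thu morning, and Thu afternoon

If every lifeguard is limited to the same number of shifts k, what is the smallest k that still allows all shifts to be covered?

With 3 lifeguards and 8 worker-slots to fill, someone must work at least ⌈8/3⌉ = 3 shifts, so k ≥ 3.
k = 3 works: Wed morning→Mbeki, Wed afternoon→Horvat, Wed evening→Mbeki, Thu morning→Wu, Thu afternoon→Wu, Thu evening→Horvat, Fri morning→Mbeki, Fri afternoon→Horvat.
Loads: Horvat 3, Mbeki 3, Wu 2 — all ≤ 3.

3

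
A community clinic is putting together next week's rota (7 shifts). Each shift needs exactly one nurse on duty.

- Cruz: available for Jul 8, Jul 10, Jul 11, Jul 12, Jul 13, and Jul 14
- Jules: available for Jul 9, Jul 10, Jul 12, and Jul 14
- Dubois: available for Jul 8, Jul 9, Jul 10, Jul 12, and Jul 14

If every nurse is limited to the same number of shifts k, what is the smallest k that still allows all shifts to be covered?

3

With 3 nurses and 7 worker-slots to fill, someone must work at least ⌈7/3⌉ = 3 shifts, so k ≥ 3.
k = 3 works: Jul 8→Cruz, Jul 9→Jules, Jul 10→Jules, Jul 11→Cruz, Jul 12→Jules, Jul 13→Cruz, Jul 14→Dubois.
Loads: Cruz 3, Jules 3, Dubois 1 — all ≤ 3.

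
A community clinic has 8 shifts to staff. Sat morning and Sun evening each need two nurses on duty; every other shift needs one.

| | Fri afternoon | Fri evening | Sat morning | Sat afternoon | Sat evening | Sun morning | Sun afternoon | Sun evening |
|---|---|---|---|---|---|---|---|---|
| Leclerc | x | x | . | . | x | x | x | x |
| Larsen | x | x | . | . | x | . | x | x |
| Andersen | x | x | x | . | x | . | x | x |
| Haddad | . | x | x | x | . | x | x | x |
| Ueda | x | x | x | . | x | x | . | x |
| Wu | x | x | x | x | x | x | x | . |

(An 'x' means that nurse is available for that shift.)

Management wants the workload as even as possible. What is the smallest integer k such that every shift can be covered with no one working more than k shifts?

2

With 6 nurses and 10 worker-slots to fill, someone must work at least ⌈10/6⌉ = 2 shifts, so k ≥ 2.
k = 2 works: Fri afternoon→Leclerc, Fri evening→Andersen, Sat morning→Andersen+Ueda, Sat afternoon→Haddad, Sat evening→Larsen, Sun morning→Leclerc, Sun afternoon→Larsen, Sun evening→Haddad+Ueda.
Loads: Leclerc 2, Larsen 2, Andersen 2, Haddad 2, Ueda 2, Wu 0 — all ≤ 2.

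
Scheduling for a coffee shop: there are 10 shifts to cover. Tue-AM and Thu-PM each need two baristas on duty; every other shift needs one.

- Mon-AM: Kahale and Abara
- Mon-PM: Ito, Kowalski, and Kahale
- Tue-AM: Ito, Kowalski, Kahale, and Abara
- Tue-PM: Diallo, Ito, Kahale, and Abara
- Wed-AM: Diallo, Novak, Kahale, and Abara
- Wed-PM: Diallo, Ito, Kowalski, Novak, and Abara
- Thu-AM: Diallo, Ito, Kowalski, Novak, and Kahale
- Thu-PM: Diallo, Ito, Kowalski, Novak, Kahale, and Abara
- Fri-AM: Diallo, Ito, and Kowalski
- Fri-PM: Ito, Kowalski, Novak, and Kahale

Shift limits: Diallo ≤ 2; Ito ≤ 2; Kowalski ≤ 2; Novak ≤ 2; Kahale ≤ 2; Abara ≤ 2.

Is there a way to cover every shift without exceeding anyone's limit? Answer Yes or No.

One valid schedule: Mon-AM→Kahale, Mon-PM→Ito, Tue-AM→Kahale+Abara, Tue-PM→Diallo, Wed-AM→Novak, Wed-PM→Kowalski, Thu-AM→Kowalski, Thu-PM→Novak+Abara, Fri-AM→Diallo, Fri-PM→Ito.
Loads: Diallo 2/2, Ito 2/2, Kowalski 2/2, Novak 2/2, Kahale 2/2, Abara 2/2 — all within limits.

Yes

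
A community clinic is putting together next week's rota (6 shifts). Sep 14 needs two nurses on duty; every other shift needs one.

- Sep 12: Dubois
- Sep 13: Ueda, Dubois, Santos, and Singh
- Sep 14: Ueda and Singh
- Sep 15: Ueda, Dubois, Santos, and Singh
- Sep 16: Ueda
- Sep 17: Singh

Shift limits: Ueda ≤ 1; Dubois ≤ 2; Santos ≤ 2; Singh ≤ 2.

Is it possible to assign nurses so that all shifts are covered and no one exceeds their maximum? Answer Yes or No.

No

Total capacity is 7 and 7 slots are needed, so capacity alone doesn't rule it out.
Shifts {Sep 14, Sep 16} need 3 worker-slots in total, but the nurses available for any of those shifts (Ueda and Singh) can supply at most 2 among them. So no valid schedule exists.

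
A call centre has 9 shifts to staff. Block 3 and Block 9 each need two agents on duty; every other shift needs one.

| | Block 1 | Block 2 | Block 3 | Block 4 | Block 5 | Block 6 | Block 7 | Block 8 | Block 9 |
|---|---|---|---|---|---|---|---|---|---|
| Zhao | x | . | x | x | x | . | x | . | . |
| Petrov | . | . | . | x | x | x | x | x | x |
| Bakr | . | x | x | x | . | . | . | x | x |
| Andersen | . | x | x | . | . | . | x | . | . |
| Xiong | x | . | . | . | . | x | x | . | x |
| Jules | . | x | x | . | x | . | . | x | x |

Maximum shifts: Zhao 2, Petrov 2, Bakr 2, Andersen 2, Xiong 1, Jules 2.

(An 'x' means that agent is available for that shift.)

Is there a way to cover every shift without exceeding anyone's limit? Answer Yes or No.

Yes

One valid schedule: Block 1→Zhao, Block 2→Bakr, Block 3→Andersen+Jules, Block 4→Zhao, Block 5→Petrov, Block 6→Petrov, Block 7→Andersen, Block 8→Bakr, Block 9→Xiong+Jules.
Loads: Zhao 2/2, Petrov 2/2, Bakr 2/2, Andersen 2/2, Xiong 1/1, Jules 2/2 — all within limits.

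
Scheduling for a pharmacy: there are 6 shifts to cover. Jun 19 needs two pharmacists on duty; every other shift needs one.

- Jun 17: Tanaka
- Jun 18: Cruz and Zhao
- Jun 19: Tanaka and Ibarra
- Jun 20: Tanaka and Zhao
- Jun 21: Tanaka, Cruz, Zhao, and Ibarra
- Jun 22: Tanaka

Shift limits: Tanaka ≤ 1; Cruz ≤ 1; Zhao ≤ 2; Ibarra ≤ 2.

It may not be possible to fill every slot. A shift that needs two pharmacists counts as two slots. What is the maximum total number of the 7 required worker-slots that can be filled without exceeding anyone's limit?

5

Total capacity across all pharmacists is 1+1+2+2 = 6, and 7 slots are needed, so at most 6 can be filled.
Shifts {Jun 17, Jun 19} need 3 slots but only Tanaka and Ibarra are available for them, supplying at most 2 — so at least 1 slot must go unfilled.
An assignment achieving 5: Jun 17→Tanaka, Jun 18→Cruz, Jun 19→Ibarra, Jun 20→Zhao, Jun 21→Zhao.
Loads: Tanaka 1/1, Cruz 1/1, Zhao 2/2, Ibarra 1/2.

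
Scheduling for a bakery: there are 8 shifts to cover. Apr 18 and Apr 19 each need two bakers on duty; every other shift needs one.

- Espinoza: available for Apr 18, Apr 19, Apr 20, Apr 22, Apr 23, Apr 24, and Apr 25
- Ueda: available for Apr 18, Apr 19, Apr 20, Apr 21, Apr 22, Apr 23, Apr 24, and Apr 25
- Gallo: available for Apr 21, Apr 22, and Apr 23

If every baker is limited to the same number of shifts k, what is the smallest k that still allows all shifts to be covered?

4

With 3 bakers and 10 worker-slots to fill, someone must work at least ⌈10/3⌉ = 4 shifts, so k ≥ 4.
k = 4 works: Apr 18→Espinoza+Ueda, Apr 19→Espinoza+Ueda, Apr 20→Espinoza, Apr 21→Ueda, Apr 22→Gallo, Apr 23→Gallo, Apr 24→Espinoza, Apr 25→Ueda.
Loads: Espinoza 4, Ueda 4, Gallo 2 — all ≤ 4.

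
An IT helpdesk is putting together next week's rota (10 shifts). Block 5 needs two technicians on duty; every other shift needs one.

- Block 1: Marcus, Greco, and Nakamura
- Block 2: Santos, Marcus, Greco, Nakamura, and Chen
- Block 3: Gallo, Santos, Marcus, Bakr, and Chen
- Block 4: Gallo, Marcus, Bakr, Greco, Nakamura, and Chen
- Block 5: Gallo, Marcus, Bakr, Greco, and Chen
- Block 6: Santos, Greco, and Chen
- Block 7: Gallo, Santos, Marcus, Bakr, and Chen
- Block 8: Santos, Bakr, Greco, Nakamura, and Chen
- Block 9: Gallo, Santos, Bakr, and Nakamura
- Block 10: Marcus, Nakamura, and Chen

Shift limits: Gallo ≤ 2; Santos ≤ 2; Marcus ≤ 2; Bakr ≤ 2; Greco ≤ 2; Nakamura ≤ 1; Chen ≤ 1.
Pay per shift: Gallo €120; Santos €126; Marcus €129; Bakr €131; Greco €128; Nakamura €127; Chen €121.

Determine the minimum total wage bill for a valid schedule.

€1385

Picking the cheapest available technician for each shift independently would cost €1332, but that ignores the shift limits.
An optimal schedule: Block 1→Nakamura, Block 2→Santos, Block 3→Gallo, Block 4→Greco, Block 5→Marcus+Bakr, Block 6→Chen, Block 7→Santos, Block 8→Greco, Block 9→Gallo, Block 10→Marcus.
Total: 127 + 126 + 120 + 128 + 129 + 131 + 121 + 126 + 128 + 120 + 129 = €1385.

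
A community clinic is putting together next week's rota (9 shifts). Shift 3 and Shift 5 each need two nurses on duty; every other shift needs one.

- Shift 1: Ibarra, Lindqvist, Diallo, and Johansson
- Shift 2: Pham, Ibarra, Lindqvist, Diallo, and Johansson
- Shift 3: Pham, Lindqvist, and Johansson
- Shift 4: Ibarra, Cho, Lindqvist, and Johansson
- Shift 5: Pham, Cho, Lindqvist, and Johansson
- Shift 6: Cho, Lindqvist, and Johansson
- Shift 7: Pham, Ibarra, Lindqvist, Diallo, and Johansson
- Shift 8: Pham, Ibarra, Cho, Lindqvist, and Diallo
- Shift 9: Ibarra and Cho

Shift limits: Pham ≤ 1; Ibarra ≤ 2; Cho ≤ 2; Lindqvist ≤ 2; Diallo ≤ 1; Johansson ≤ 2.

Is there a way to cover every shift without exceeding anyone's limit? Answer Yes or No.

Total capacity is 1+2+2+2+1+2 = 10 but 11 worker-slots are needed — infeasible.

No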